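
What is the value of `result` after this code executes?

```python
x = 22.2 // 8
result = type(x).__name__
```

x is float; result = 'float'

'float'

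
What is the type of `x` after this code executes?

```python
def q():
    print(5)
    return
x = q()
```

Bare return returns None

NoneType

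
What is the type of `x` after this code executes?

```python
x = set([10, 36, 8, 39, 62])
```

set() constructor returns set

set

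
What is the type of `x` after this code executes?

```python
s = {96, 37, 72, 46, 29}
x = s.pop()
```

Popping from set[int] returns int

int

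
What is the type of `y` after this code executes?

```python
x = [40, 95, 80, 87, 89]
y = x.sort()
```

list.sort() returns None (mutates in place)

NoneType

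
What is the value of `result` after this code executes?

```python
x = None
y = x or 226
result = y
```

x = None; y = 226; result = 226

226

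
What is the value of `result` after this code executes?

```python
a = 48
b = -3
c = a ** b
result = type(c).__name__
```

a is int; b is int; c is float; result = 'float'

'float'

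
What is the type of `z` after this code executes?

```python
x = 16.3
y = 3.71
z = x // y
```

float // float = float

float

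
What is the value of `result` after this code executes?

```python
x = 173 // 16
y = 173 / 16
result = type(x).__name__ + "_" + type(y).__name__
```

x is int; y is float; result = 'int_float'

'int_float'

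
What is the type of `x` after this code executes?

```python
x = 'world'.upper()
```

str.upper() returns str

str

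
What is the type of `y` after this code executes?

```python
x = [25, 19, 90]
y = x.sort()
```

list.sort() returns None (mutates in place)

NoneType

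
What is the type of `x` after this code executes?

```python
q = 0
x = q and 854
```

'and' returns first falsy value (0 is int)

int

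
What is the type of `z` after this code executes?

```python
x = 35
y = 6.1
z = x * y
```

int * float = float

float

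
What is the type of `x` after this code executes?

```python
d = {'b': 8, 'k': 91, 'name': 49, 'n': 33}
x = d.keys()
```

.keys() returns dict_keys view

dict_keys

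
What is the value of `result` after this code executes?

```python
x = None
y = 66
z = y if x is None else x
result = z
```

x = None; y = 66; z = 66; result = 66

66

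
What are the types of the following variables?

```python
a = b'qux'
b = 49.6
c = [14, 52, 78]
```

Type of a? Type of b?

a is assigned a bytes literal (b'...' prefix); b is assigned a number with a decimal point, so it is a float

bytes, float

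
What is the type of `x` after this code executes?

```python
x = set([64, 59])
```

set() constructor returns set

set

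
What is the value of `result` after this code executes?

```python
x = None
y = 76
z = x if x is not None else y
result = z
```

x = None; y = 76; z = 76; result = 76

76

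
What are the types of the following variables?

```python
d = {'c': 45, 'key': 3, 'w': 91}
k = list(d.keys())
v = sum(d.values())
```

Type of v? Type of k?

sum of ints is int; list() converts to list

int, list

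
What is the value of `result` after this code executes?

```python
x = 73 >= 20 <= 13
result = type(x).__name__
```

x is bool; result = 'bool'

'bool'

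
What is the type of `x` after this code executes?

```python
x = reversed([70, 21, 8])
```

reversed() on a list returns list_reverseiterator

list_reverseiterator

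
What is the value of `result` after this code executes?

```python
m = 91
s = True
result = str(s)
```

m = 91; s = True; result = 'True'

'True'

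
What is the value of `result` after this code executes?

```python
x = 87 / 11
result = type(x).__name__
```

x is float; result = 'float'

'float'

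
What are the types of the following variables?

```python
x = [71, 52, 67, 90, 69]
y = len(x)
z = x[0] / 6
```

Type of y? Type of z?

len() returns int; int / int = float

int, float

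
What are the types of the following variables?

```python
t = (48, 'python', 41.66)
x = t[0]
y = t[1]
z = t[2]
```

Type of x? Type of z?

tuple[0] is int; tuple[2] is float

int, float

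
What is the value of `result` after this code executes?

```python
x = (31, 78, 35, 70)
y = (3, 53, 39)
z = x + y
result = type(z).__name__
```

x is tuple; y is tuple; z is tuple; result = 'tuple'

'tuple'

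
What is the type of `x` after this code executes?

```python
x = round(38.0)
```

round() with no decimal places returns int

int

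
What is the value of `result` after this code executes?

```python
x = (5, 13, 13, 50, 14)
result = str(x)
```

x = (5, 13, 13, 50, 14); result = '(5, 13, 13, 50, 14)'

'(5, 13, 13, 50, 14)'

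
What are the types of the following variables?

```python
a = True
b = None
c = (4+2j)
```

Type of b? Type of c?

b is assigned None, whose type is NoneType; c is assigned (4+2j), an int plus an imaginary literal (j suffix), which evaluates to complex

NoneType, complex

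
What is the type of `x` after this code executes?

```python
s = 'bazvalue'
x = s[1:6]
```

Slicing a str returns str

str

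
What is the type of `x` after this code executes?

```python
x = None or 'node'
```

'or' with None returns the other truthy value (str)

str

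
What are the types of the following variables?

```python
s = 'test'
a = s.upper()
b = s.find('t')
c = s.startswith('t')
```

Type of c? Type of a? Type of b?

startswith() returns bool; upper() returns str; find() returns int

bool, str, int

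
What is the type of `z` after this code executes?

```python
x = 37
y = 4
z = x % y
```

int % int = int

int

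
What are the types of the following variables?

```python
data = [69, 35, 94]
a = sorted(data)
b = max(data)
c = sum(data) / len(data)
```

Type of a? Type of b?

sorted() returns list; max of ints returns int

list, int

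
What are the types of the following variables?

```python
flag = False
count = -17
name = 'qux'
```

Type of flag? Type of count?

flag is assigned the constant False, which has type bool; count is assigned a bare integer (no decimal point), so it is an int

bool, int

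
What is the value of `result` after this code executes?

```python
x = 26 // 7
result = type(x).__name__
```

x is int; result = 'int'

'int'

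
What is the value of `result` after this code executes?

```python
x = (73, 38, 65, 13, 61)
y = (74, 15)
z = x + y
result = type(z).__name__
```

x is tuple; y is tuple; z is tuple; result = 'tuple'

'tuple'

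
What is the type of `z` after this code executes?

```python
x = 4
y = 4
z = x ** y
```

positive int ** positive int = int

int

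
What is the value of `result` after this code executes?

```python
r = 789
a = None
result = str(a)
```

r = 789; a = None; result = 'None'

'None'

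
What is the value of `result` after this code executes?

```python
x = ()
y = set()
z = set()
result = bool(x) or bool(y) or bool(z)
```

x = (); y = set(); z = set(); result = False

False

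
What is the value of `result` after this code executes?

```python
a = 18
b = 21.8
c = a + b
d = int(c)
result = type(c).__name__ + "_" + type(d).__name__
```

a is int; b is float; c is float; d is int; result = 'float_int'

'float_int'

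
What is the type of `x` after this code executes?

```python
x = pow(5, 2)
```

pow(int, int) returns int

int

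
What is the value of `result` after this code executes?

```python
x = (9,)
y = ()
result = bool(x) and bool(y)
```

x = (9,); y = (); result = False

False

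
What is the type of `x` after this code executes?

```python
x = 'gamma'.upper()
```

str.upper() returns str

str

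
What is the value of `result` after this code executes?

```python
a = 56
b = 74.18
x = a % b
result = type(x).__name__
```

a is int; b is float; x is float; result = 'float'

'float'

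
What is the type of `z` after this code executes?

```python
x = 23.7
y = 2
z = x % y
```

float % int = float

float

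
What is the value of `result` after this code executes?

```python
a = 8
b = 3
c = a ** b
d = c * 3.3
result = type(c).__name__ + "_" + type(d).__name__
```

a is int; b is int; c is int; d is float; result = 'int_float'

'int_float'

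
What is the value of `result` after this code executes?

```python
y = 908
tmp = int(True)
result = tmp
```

y = 908; tmp = 1; result = 1

1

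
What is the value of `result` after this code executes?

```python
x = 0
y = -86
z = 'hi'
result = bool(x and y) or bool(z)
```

x = 0; y = -86; z = 'hi'; result = True

True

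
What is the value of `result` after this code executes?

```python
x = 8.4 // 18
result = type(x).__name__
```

x is float; result = 'float'

'float'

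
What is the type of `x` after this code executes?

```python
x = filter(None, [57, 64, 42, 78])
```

filter() returns a filter object

filter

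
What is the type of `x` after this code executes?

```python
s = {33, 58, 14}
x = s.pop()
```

Popping from set[int] returns int

int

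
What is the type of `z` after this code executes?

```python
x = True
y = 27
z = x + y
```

bool + int = int (bool is subclass of int)

int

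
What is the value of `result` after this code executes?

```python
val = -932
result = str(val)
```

val = -932; result = '-932'

'-932'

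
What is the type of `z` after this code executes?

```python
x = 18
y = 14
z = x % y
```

int % int = int

int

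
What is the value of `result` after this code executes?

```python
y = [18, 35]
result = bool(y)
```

y = [18, 35]; result = True

True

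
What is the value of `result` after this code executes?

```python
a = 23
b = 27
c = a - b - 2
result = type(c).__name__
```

a is int; b is int; c is int; result = 'int'

'int'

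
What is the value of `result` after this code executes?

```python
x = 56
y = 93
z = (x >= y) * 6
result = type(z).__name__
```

x is int; y is int; z is int; result = 'int'

'int'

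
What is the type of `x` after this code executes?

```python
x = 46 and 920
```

'and' with truthy values returns last operand (int)

int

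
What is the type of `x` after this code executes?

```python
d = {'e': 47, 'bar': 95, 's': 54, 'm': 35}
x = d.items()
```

dict.items() returns dict_items view

dict_items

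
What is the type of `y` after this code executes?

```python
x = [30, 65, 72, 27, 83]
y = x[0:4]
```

Slicing a list returns a list

list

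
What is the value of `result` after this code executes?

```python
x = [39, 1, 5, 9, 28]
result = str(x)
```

x = [39, 1, 5, 9, 28]; result = '[39, 1, 5, 9, 28]'

'[39, 1, 5, 9, 28]'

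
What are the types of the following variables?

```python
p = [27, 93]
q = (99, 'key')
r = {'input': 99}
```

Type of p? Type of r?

p is assigned a list literal (square brackets); r is assigned a dict literal ({key: value})

list, dict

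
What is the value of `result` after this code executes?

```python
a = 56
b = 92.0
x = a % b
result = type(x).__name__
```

a is int; b is float; x is float; result = 'float'

'float'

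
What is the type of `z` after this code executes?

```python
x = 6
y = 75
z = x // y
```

int // int = int

int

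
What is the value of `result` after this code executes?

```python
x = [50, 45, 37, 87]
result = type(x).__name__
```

x is list; result = 'list'

'list'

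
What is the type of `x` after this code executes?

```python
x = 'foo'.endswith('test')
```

str.endswith() returns bool

bool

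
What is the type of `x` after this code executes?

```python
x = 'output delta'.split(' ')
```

str.split() returns list

list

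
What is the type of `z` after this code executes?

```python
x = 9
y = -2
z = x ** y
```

int ** negative = float

float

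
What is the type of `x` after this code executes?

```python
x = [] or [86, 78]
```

'or' returns first truthy value (list)

list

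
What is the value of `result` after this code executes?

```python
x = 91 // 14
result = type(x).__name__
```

x is int; result = 'int'

'int'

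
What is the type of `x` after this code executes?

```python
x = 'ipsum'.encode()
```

str.encode() returns bytes

bytes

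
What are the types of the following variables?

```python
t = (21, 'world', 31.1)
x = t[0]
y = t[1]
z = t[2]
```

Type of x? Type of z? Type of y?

tuple[0] is int; tuple[2] is float; tuple[1] is str

int, float, str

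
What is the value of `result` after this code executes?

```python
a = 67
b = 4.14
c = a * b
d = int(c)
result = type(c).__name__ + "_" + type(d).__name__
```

a is int; b is float; c is float; d is int; result = 'float_int'

'float_int'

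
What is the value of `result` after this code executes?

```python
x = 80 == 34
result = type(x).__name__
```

x is bool; result = 'bool'

'bool'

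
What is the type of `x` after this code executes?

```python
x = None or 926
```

'or' with None returns the other truthy value

int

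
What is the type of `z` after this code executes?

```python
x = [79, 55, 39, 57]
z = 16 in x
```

'in' operator returns bool

bool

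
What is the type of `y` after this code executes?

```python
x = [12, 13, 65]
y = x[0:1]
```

Slicing a list returns a list

list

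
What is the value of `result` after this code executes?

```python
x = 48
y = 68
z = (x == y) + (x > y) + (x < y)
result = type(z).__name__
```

x is int; y is int; z is int; result = 'int'

'int'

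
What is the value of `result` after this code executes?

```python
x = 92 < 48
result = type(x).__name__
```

x is bool; result = 'bool'

'bool'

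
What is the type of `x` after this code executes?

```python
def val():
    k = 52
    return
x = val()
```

Bare return returns None

NoneType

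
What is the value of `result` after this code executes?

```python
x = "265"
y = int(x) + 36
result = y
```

x = '265'; y = 301; result = 301

301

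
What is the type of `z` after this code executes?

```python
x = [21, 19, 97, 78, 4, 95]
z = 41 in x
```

'in' operator returns bool

bool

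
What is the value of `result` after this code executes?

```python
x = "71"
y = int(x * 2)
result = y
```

x = '71'; y = 7171; result = 7171

7171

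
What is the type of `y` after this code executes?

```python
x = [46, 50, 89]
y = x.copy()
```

list.copy() returns list

list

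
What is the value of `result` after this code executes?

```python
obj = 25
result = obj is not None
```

obj = 25; result = True

True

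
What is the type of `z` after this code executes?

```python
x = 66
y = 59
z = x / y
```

int / int = float

float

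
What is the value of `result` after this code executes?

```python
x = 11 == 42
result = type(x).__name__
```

x is bool; result = 'bool'

'bool'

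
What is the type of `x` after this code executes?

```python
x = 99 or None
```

'or' returns first truthy value

int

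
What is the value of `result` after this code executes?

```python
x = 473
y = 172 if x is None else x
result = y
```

x = 473; y = 473; result = 473

473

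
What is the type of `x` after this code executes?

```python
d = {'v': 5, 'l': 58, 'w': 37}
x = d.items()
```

dict.items() returns dict_items view

dict_items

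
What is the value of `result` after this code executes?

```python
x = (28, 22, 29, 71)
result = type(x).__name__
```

x is tuple; result = 'tuple'

'tuple'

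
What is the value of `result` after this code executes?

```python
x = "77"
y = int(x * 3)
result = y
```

x = '77'; y = 777777; result = 777777

777777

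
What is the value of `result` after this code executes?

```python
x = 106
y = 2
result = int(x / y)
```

x = 106; y = 2; result = 53

53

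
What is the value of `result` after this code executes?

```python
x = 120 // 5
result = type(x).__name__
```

x is int; result = 'int'

'int'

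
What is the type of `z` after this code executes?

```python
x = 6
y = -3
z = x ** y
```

int ** negative = float

float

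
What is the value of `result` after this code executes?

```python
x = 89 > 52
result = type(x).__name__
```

x is bool; result = 'bool'

'bool'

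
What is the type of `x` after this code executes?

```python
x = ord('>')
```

ord() returns int (code point)

int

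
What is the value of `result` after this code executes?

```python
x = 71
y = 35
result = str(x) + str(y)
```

x = 71; y = 35; result = '7135'

'7135'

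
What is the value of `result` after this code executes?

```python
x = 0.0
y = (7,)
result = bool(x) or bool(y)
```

x = 0.0; y = (7,); result = True

True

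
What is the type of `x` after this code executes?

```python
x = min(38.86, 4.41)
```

min() of floats returns float

float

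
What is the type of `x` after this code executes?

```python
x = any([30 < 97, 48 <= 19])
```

any() returns bool

bool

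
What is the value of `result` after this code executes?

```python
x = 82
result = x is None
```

x = 82; result = False

False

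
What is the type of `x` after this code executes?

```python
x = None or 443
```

'or' with None returns the other truthy value

int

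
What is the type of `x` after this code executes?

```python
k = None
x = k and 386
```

'and' returns first falsy value (None)

NoneType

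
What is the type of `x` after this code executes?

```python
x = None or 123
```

'or' with None returns the other truthy value

int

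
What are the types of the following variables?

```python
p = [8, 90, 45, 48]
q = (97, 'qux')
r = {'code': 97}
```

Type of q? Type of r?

q is assigned a tuple (parenthesized, comma-separated values); r is assigned a dict literal ({key: value})

tuple, dict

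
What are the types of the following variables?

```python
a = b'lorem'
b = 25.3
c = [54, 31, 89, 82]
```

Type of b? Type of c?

b is assigned a number with a decimal point, so it is a float; c is assigned a list literal (square brackets)

float, list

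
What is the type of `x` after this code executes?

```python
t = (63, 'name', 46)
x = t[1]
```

Index 1 of tuple is a str literal

str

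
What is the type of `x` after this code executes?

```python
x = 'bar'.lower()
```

str.lower() returns str

str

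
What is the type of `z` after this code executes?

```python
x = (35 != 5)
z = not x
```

'not' returns bool

bool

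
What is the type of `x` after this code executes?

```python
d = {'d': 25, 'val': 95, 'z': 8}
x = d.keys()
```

.keys() returns dict_keys view

dict_keys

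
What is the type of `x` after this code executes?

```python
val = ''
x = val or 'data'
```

'or' returns first truthy value (str)

str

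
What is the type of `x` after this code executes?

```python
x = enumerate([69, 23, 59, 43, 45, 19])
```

enumerate() returns an enumerate object

enumerate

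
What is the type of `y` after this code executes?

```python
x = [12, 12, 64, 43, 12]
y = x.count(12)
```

list.count() returns int

int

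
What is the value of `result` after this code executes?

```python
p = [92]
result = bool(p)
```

p = [92]; result = True

True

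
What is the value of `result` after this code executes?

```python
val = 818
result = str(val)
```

val = 818; result = '818'

'818'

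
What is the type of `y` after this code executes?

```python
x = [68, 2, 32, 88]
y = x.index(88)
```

list.index() returns int

int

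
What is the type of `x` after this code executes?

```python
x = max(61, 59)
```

max() of ints returns int

int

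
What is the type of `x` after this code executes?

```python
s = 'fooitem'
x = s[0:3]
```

Slicing a str returns str

str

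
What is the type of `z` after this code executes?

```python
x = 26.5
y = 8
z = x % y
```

float % int = float

float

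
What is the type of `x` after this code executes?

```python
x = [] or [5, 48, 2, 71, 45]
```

'or' returns first truthy value (list)

list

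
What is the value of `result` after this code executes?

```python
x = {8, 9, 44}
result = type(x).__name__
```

x is set; result = 'set'

'set'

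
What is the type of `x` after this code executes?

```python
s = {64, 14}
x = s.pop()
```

Popping from set[int] returns int

int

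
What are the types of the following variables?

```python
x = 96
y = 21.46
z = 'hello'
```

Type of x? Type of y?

x is assigned a bare integer (no decimal point), so it is an int; y is assigned a number with a decimal point, so it is a float

int, float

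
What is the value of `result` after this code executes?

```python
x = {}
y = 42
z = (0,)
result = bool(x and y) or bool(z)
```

x = {}; y = 42; z = (0,); result = True

True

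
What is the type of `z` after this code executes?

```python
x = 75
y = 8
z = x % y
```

int % int = int

int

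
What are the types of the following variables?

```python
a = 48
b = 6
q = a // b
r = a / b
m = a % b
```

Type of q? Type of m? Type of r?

// returns int; % of ints returns int; / returns float

int, int, float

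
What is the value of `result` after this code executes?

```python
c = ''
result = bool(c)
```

c = ''; result = False

False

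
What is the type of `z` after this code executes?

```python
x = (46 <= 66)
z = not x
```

'not' returns bool

bool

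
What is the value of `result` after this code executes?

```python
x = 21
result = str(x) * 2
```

x = 21; result = '2121'

'2121'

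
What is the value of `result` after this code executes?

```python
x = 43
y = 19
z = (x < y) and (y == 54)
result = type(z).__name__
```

x is int; y is int; z is bool; result = 'bool'

'bool'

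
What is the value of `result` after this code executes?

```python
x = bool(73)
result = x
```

x = True; result = True

True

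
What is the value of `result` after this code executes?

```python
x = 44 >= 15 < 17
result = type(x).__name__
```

x is bool; result = 'bool'

'bool'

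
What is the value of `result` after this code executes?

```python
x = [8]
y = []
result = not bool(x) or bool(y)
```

x = [8]; y = []; result = False

False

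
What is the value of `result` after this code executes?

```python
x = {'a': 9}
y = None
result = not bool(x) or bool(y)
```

x = {'a': 9}; y = None; result = False

False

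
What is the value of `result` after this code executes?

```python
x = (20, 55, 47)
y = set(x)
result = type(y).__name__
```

x is tuple; y is set; result = 'set'

'set'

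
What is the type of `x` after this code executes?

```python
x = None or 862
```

'or' with None returns the other truthy value

int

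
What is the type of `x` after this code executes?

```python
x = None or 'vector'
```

'or' with None returns the other truthy value (str)

str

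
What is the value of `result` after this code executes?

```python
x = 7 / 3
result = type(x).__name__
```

x is float; result = 'float'

'float'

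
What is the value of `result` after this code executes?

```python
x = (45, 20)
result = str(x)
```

x = (45, 20); result = '(45, 20)'

'(45, 20)'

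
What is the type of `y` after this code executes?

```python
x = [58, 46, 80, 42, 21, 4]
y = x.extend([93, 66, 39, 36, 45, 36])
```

list.extend() returns None

NoneType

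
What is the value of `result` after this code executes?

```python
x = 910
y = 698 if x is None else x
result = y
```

x = 910; y = 910; result = 910

910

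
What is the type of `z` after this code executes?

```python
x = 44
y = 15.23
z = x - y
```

int - float = float

float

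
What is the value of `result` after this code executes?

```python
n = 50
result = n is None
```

n = 50; result = False

False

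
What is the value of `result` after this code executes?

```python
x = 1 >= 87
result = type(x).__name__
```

x is bool; result = 'bool'

'bool'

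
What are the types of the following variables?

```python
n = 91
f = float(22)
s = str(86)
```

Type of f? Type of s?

f is assigned the result of calling float(), which returns a float; s is assigned the result of calling str(), which returns a str

float, str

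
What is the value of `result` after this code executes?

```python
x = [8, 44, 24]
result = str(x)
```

x = [8, 44, 24]; result = '[8, 44, 24]'

'[8, 44, 24]'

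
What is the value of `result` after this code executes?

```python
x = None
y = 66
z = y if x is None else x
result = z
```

x = None; y = 66; z = 66; result = 66

66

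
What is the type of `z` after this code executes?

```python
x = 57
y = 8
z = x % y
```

int % int = int

int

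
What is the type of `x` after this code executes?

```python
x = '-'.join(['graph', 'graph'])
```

str.join() returns str

str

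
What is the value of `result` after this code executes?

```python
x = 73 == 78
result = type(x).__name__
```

x is bool; result = 'bool'

'bool'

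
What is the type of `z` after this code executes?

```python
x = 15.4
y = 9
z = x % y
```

float % int = float

float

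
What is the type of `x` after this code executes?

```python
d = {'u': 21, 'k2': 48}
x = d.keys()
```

.keys() returns dict_keys view

dict_keys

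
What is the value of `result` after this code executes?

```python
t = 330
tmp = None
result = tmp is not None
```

t = 330; tmp = None; result = False

False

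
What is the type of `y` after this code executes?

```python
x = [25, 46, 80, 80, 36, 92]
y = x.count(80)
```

list.count() returns int

int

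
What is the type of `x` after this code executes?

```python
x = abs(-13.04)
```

abs() of float returns float

float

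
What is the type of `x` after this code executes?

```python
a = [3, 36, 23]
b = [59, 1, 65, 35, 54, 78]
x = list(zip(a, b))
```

list(zip()) returns a list of tuples

list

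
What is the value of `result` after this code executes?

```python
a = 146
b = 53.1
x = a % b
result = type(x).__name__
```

a is int; b is float; x is float; result = 'float'

'float'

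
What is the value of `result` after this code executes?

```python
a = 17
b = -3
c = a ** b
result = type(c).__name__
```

a is int; b is int; c is float; result = 'float'

'float'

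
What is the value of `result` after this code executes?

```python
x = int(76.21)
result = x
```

x = 76; result = 76

76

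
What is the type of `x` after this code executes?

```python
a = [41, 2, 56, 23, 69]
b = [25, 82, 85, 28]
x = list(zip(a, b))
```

list(zip()) returns a list of tuples

list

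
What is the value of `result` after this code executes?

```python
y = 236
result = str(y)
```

y = 236; result = '236'

'236'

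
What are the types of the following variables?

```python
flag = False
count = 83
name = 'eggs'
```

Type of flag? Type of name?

flag is assigned the constant False, which has type bool; name is assigned a quoted string literal, so it is a str

bool, str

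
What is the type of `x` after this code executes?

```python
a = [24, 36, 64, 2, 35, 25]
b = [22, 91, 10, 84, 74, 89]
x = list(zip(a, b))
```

list(zip()) returns a list of tuples

list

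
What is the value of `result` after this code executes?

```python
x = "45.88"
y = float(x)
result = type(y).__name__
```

x is str; y is float; result = 'float'

'float'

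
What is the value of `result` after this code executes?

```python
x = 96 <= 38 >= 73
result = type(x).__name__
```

x is bool; result = 'bool'

'bool'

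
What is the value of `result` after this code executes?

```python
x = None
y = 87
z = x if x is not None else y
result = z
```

x = None; y = 87; z = 87; result = 87

87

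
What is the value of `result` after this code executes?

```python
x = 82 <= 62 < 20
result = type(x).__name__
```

x is bool; result = 'bool'

'bool'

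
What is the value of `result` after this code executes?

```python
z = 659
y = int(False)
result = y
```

z = 659; y = 0; result = 0

0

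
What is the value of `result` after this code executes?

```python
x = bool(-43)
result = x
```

x = True; result = True

True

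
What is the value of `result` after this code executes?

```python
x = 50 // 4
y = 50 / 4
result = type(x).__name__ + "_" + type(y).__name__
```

x is int; y is float; result = 'int_float'

'int_float'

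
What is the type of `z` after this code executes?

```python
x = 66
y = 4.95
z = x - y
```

int - float = float

float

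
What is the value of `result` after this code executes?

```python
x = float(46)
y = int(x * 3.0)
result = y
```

x = 46.0; y = 138; result = 138

138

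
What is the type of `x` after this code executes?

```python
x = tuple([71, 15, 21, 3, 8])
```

tuple() constructor returns tuple

tuple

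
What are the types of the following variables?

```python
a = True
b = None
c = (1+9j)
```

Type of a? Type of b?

a is assigned the constant True, which has type bool; b is assigned None, whose type is NoneType

bool, NoneType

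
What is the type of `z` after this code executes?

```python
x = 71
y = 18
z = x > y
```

Comparison returns bool

bool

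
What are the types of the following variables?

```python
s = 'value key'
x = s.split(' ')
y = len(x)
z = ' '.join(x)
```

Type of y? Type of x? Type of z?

len() returns int; str.split() returns list; str.join() returns str

int, list, str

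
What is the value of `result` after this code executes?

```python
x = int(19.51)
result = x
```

x = 19; result = 19

19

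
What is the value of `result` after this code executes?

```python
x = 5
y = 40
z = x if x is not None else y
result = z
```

x = 5; y = 40; z = 5; result = 5

5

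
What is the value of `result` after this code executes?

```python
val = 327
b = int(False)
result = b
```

val = 327; b = 0; result = 0

0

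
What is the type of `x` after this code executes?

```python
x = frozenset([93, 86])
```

frozenset() returns frozenset

frozenset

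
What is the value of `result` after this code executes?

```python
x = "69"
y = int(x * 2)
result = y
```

x = '69'; y = 6969; result = 6969

6969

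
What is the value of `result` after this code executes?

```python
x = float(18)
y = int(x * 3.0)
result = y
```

x = 18.0; y = 54; result = 54

54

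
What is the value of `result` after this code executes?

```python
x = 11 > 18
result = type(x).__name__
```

x is bool; result = 'bool'

'bool'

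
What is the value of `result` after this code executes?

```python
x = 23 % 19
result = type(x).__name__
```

x is int; result = 'int'

'int'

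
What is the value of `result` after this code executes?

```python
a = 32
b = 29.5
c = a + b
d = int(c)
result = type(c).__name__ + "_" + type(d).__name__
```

a is int; b is float; c is float; d is int; result = 'float_int'

'float_int'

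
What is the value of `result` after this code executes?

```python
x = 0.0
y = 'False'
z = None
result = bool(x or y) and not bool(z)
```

x = 0.0; y = 'False'; z = None; result = True

True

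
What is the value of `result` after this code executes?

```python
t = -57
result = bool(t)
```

t = -57; result = True

True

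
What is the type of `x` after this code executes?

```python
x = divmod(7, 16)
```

divmod() returns tuple of (quotient, remainder)

tuple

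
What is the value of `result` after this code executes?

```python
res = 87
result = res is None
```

res = 87; result = False

False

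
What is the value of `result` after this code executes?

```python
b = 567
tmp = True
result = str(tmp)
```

b = 567; tmp = True; result = 'True'

'True'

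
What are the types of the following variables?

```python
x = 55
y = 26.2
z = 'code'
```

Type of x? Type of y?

x is assigned a bare integer (no decimal point), so it is an int; y is assigned a number with a decimal point, so it is a float

int, float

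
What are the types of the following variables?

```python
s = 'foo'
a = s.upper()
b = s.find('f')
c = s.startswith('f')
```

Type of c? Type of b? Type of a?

startswith() returns bool; find() returns int; upper() returns str

bool, int, str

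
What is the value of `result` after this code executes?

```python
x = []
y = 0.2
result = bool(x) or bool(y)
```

x = []; y = 0.2; result = True

True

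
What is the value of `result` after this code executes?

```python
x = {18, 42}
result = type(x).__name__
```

x is set; result = 'set'

'set'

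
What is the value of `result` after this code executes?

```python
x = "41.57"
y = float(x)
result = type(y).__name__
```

x is str; y is float; result = 'float'

'float'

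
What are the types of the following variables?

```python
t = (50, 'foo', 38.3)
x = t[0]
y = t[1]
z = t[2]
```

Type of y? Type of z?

tuple[1] is str; tuple[2] is float

str, float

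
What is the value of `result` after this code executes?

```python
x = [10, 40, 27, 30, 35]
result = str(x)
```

x = [10, 40, 27, 30, 35]; result = '[10, 40, 27, 30, 35]'

'[10, 40, 27, 30, 35]'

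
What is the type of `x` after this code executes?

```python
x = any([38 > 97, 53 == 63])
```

any() returns bool

bool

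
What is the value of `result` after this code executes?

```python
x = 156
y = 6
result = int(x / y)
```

x = 156; y = 6; result = 26

26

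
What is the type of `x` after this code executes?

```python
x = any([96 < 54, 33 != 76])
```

any() returns bool

bool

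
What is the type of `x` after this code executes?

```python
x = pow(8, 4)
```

pow(int, int) returns int

int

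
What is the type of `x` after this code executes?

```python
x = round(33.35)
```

round() with no decimal places returns int

int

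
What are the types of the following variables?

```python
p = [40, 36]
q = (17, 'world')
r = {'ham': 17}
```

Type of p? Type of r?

p is assigned a list literal (square brackets); r is assigned a dict literal ({key: value})

list, dict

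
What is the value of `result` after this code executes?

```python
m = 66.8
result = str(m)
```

m = 66.8; result = '66.8'

'66.8'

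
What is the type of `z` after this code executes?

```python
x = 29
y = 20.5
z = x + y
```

int + float = float

float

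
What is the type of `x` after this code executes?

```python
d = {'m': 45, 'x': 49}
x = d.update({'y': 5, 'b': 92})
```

dict.update() returns None

NoneType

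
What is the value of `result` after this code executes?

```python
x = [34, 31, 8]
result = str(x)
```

x = [34, 31, 8]; result = '[34, 31, 8]'

'[34, 31, 8]'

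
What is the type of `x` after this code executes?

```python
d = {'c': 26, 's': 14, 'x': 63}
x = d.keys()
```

.keys() returns dict_keys view

dict_keys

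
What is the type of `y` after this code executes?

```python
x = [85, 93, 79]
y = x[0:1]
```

Slicing a list returns a list

list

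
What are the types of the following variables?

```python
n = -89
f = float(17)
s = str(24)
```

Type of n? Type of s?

n is assigned a bare integer (no decimal point), so it is an int; s is assigned the result of calling str(), which returns a str

int, str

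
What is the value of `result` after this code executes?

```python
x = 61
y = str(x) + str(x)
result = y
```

x = 61; y = '6161'; result = '6161'

'6161'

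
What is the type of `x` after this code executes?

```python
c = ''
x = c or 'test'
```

'or' returns first truthy value (str)

str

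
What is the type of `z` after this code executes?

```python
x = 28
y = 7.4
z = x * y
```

int * float = float

float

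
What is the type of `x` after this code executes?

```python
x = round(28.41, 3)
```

round() with decimal places returns float

float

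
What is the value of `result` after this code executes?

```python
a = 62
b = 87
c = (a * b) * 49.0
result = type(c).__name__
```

a is int; b is int; c is float; result = 'float'

'float'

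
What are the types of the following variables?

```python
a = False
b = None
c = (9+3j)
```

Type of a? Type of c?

a is assigned the constant False, which has type bool; c is assigned (9+3j), an int plus an imaginary literal (j suffix), which evaluates to complex

bool, complex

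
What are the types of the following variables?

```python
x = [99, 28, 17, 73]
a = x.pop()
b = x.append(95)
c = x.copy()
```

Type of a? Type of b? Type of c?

pop() returns element; append() returns None; copy() returns list

int, NoneType, list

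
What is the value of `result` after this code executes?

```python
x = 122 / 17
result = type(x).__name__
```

x is float; result = 'float'

'float'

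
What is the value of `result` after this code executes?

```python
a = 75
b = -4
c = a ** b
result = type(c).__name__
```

a is int; b is int; c is float; result = 'float'

'float'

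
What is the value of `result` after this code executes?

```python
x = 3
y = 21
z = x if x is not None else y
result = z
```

x = 3; y = 21; z = 3; result = 3

3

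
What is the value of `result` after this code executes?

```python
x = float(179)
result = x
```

x = 179.0; result = 179.0

179.0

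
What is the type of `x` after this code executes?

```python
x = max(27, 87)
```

max() of ints returns int

int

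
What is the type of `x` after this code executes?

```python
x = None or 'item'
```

'or' with None returns the other truthy value (str)

str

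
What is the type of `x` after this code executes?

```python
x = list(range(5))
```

list(range()) returns list

list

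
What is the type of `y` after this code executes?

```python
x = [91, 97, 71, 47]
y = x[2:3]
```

Slicing a list returns a list

list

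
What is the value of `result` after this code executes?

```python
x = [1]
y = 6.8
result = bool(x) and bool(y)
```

x = [1]; y = 6.8; result = True

True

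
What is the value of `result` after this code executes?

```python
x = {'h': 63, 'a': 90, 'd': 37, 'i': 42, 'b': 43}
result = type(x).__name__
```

x is dict; result = 'dict'

'dict'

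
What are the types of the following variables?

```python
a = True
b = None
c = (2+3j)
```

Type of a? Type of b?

a is assigned the constant True, which has type bool; b is assigned None, whose type is NoneType

bool, NoneType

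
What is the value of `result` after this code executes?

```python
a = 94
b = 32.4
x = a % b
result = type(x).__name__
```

a is int; b is float; x is float; result = 'float'

'float'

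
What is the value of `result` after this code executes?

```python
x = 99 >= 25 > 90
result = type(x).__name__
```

x is bool; result = 'bool'

'bool'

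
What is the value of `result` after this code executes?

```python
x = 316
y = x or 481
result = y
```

x = 316; y = 316; result = 316

316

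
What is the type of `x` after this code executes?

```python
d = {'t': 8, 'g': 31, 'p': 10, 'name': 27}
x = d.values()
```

.values() returns dict_values view

dict_values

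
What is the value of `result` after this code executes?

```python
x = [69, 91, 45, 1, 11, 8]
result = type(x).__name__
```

x is list; result = 'list'

'list'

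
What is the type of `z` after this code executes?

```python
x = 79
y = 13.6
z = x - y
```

int - float = float

float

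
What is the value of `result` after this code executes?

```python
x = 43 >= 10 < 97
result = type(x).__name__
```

x is bool; result = 'bool'

'bool'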